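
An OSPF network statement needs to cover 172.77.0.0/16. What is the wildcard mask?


Subnet mask: 255.255.0.0
Wildcard = 255.255.255.255 - subnet mask
255 - 255 = 0
255 - 255 = 0
255 - 0 = 255
255 - 0 = 255
Wildcard: 0.0.255.255


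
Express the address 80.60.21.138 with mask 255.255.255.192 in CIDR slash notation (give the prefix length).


Binary: 11111111.11111111.11111111.11000000
Count leading 1s
Prefix: /26


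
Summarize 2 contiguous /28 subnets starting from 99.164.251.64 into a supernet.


Original prefix: /28
Number of subnets: 2 = 2^1
New prefix = 28 - 1 = 27
Supernet: 99.164.251.64/27


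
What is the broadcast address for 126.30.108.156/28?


Network: 126.30.108.144/28
Host bits = 4
Set all host bits to 1:
Broadcast: 126.30.108.159


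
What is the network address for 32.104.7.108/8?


IP:   00100000.01101000.00000111.01101100
Mask: 11111111.00000000.00000000.00000000
AND operation:
Net:  00100000.00000000.00000000.00000000
Network: 32.0.0.0/8


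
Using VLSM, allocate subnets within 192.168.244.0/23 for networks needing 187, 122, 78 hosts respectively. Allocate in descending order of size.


187 hosts -> /24 (254 usable): 192.168.244.0/24
122 hosts -> /25 (126 usable): 192.168.245.0/25
78 hosts -> /25 (126 usable): 192.168.245.128/25
Allocation: 192.168.244.0/24 (187 hosts, 254 usable); 192.168.245.0/25 (122 hosts, 126 usable); 192.168.245.128/25 (78 hosts, 126 usable)


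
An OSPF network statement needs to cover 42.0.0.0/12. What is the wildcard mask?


Subnet mask: 255.240.0.0
Wildcard = 255.255.255.255 - subnet mask
255 - 255 = 0
255 - 240 = 15
255 - 0 = 255
255 - 0 = 255
Wildcard: 0.15.255.255


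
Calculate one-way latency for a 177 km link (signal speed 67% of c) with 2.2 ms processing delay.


Speed = 0.67 * 3e5 km/s = 201000 km/s
Propagation delay = 177 / 201000 = 0.0009 s = 0.8806 ms
Processing delay = 2.2 ms
Total one-way latency = 3.0806 ms


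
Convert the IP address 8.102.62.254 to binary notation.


8 = 00001000
102 = 01100110
62 = 00111110
254 = 11111110
Binary: 00001000.01100110.00111110.11111110


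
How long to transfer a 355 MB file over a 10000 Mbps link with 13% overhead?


Effective throughput = 10000 * (1 - 13/100) = 8700 Mbps
File size in Mb = 355 * 8 = 2840 Mb
Time = 2840 / 8700
Time = 0.3264 seconds


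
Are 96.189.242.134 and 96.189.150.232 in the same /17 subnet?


Mask: 255.255.128.0
96.189.242.134 AND mask = 96.189.128.0
96.189.150.232 AND mask = 96.189.128.0
Yes, same subnet (96.189.128.0)


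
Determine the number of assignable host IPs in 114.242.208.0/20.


Host bits = 32 - 20 = 12
Total addresses = 2^12 = 4096
Usable = total - 2 (network and broadcast)
Usable hosts: 4094


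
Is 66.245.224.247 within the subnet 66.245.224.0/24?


Subnet network: 66.245.224.0
Test IP AND mask: 66.245.224.0
Yes, 66.245.224.247 is in 66.245.224.0/24


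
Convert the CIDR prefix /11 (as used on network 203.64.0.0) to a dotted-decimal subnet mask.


/11 means 11 network bits, 21 host bits
Binary: 11111111111000000000000000000000
Mask: 255.224.0.0


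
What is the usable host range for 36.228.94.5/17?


Network: 36.228.0.0
Broadcast: 36.228.127.255
First usable = network + 1
Last usable = broadcast - 1
Range: 36.228.0.1 to 36.228.127.254


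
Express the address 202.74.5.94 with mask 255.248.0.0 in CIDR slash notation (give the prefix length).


Binary: 11111111.11111000.00000000.00000000
Count leading 1s
Prefix: /13


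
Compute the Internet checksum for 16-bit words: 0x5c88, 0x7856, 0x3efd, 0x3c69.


Sum all words (with carry folding):
+ 0x5c88 = 0x5c88
+ 0x7856 = 0xd4de
+ 0x3efd = 0x13dc
+ 0x3c69 = 0x5045
One's complement: ~0x5045
Checksum = 0xafba


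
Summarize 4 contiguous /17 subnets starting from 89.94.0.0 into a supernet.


Original prefix: /17
Number of subnets: 4 = 2^2
New prefix = 17 - 2 = 15
Supernet: 89.94.0.0/15


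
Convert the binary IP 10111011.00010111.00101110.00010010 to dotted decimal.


10111011 = 187
00010111 = 23
00101110 = 46
00010010 = 18
IP: 187.23.46.18


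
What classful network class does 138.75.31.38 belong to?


First octet: 138
Binary: 10001010
10xxxxxx -> Class B (128-191)
Class B, default mask 255.255.0.0 (/16)


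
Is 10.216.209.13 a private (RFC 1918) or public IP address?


RFC 1918 private ranges:
  10.0.0.0/8 (10.0.0.0 - 10.255.255.255)
  172.16.0.0/12 (172.16.0.0 - 172.31.255.255)
  192.168.0.0/16 (192.168.0.0 - 192.168.255.255)
Private (in 10.0.0.0/8)


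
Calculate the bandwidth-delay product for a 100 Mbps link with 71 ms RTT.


BDP = bandwidth * RTT
= 100 Mbps * 71 ms
= 100 * 1e6 * 71 / 1000 bits
= 7100000 bits
= 887500 bytes
= 866.6992 KB
BDP = 7100000 bits (887500 bytes)


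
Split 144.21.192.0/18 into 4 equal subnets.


New prefix = 18 + 2 = 20
Each subnet has 4096 addresses
  144.21.192.0/20
  144.21.208.0/20
  144.21.224.0/20
  144.21.240.0/20
Subnets: 144.21.192.0/20, 144.21.208.0/20, 144.21.224.0/20, 144.21.240.0/20


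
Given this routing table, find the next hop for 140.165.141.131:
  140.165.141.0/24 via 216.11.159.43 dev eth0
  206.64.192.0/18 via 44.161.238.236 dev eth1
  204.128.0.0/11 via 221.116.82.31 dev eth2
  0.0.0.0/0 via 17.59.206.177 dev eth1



Longest prefix match for 140.165.141.131:
  /24 140.165.141.0: MATCH
  /18 206.64.192.0: no
  /11 204.128.0.0: no
  /0 0.0.0.0: MATCH
Selected: next-hop 216.11.159.43 via eth0 (matched /24)


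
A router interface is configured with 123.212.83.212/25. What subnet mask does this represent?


/25 means 25 network bits, 7 host bits
Binary: 11111111111111111111111110000000
Mask: 255.255.255.128


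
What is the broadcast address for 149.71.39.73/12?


Network: 149.64.0.0/12
Host bits = 20
Set all host bits to 1:
Broadcast: 149.79.255.255


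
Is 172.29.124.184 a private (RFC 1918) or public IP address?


RFC 1918 private ranges:
  10.0.0.0/8 (10.0.0.0 - 10.255.255.255)
  172.16.0.0/12 (172.16.0.0 - 172.31.255.255)
  192.168.0.0/16 (192.168.0.0 - 192.168.255.255)
Private (in 172.16.0.0/12)


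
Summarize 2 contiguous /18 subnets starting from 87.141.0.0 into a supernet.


Original prefix: /18
Number of subnets: 2 = 2^1
New prefix = 18 - 1 = 17
Supernet: 87.141.0.0/17


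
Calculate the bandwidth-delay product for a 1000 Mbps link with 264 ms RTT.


BDP = bandwidth * RTT
= 1000 Mbps * 264 ms
= 1000 * 1e6 * 264 / 1000 bits
= 264000000 bits
= 33000000 bytes
= 32226.5625 KB
BDP = 264000000 bits (33000000 bytes)


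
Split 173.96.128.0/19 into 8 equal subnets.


New prefix = 19 + 3 = 22
Each subnet has 1024 addresses
  173.96.128.0/22
  173.96.132.0/22
  173.96.136.0/22
  173.96.140.0/22
  173.96.144.0/22
  173.96.148.0/22
  173.96.152.0/22
  173.96.156.0/22
Subnets: 173.96.128.0/22, 173.96.132.0/22, 173.96.136.0/22, 173.96.140.0/22, 173.96.144.0/22, 173.96.148.0/22, 173.96.152.0/22, 173.96.156.0/22


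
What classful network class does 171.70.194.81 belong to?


First octet: 171
Binary: 10101011
10xxxxxx -> Class B (128-191)
Class B, default mask 255.255.0.0 (/16)


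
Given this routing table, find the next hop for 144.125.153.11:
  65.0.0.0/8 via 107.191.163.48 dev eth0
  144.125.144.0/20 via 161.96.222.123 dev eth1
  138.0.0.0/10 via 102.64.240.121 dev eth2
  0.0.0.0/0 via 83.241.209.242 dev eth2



Longest prefix match for 144.125.153.11:
  /8 65.0.0.0: no
  /20 144.125.144.0: MATCH
  /10 138.0.0.0: no
  /0 0.0.0.0: MATCH
Selected: next-hop 161.96.222.123 via eth1 (matched /20)


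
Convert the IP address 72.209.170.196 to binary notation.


72 = 01001000
209 = 11010001
170 = 10101010
196 = 11000100
Binary: 01001000.11010001.10101010.11000100


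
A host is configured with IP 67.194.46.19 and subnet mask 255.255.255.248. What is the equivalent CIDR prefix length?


Binary: 11111111.11111111.11111111.11111000
Count leading 1s
Prefix: /29


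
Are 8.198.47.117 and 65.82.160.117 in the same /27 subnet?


Mask: 255.255.255.224
8.198.47.117 AND mask = 8.198.47.96
65.82.160.117 AND mask = 65.82.160.96
No, different subnets (8.198.47.96 vs 65.82.160.96)


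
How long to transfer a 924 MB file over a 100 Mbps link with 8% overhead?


Effective throughput = 100 * (1 - 8/100) = 92 Mbps
File size in Mb = 924 * 8 = 7392 Mb
Time = 7392 / 92
Time = 80.3478 seconds


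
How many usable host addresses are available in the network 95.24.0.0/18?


Host bits = 32 - 18 = 14
Total addresses = 2^14 = 16384
Usable = total - 2 (network and broadcast)
Usable hosts: 16382


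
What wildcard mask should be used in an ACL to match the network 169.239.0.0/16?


Subnet mask: 255.255.0.0
Wildcard = 255.255.255.255 - subnet mask
255 - 255 = 0
255 - 255 = 0
255 - 0 = 255
255 - 0 = 255
Wildcard: 0.0.255.255


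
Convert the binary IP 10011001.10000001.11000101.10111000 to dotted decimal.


10011001 = 153
10000001 = 129
11000101 = 197
10111000 = 184
IP: 153.129.197.184


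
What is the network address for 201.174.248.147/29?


IP:   11001001.10101110.11111000.10010011
Mask: 11111111.11111111.11111111.11111000
AND operation:
Net:  11001001.10101110.11111000.10010000
Network: 201.174.248.144/29


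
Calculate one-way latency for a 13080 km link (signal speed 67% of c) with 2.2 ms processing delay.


Speed = 0.67 * 3e5 km/s = 201000 km/s
Propagation delay = 13080 / 201000 = 0.0651 s = 65.0746 ms
Processing delay = 2.2 ms
Total one-way latency = 67.2746 ms


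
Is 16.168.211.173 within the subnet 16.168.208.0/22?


Subnet network: 16.168.208.0
Test IP AND mask: 16.168.208.0
Yes, 16.168.211.173 is in 16.168.208.0/22


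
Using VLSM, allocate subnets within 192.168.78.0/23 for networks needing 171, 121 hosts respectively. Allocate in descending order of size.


171 hosts -> /24 (254 usable): 192.168.78.0/24
121 hosts -> /25 (126 usable): 192.168.79.0/25
Allocation: 192.168.78.0/24 (171 hosts, 254 usable); 192.168.79.0/25 (121 hosts, 126 usable)


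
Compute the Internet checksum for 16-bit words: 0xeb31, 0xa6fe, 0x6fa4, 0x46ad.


Sum all words (with carry folding):
+ 0xeb31 = 0xeb31
+ 0xa6fe = 0x9230
+ 0x6fa4 = 0x01d5
+ 0x46ad = 0x4882
One's complement: ~0x4882
Checksum = 0xb77d


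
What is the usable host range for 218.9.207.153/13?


Network: 218.8.0.0
Broadcast: 218.15.255.255
First usable = network + 1
Last usable = broadcast - 1
Range: 218.8.0.1 to 218.15.255.254


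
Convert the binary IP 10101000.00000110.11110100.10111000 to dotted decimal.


10101000 = 168
00000110 = 6
11110100 = 244
10111000 = 184
IP: 168.6.244.184


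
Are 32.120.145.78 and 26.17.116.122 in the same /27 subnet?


Mask: 255.255.255.224
32.120.145.78 AND mask = 32.120.145.64
26.17.116.122 AND mask = 26.17.116.96
No, different subnets (32.120.145.64 vs 26.17.116.96)


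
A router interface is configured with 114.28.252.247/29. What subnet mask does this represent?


/29 means 29 network bits, 3 host bits
Binary: 11111111111111111111111111111000
Mask: 255.255.255.248


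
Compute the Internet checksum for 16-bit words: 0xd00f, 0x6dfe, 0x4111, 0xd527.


Sum all words (with carry folding):
+ 0xd00f = 0xd00f
+ 0x6dfe = 0x3e0e
+ 0x4111 = 0x7f1f
+ 0xd527 = 0x5447
One's complement: ~0x5447
Checksum = 0xabb8


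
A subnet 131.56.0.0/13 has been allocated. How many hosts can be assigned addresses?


Host bits = 32 - 13 = 19
Total addresses = 2^19 = 524288
Usable = total - 2 (network and broadcast)
Usable hosts: 524286


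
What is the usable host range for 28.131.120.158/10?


Network: 28.128.0.0
Broadcast: 28.191.255.255
First usable = network + 1
Last usable = broadcast - 1
Range: 28.128.0.1 to 28.191.255.254


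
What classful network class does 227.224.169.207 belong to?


First octet: 227
Binary: 11100011
1110xxxx -> Class D (224-239)
Class D (multicast), default mask N/A


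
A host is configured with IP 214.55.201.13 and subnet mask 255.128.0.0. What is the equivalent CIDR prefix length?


Binary: 11111111.10000000.00000000.00000000
Count leading 1s
Prefix: /9


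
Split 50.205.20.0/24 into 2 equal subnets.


New prefix = 24 + 1 = 25
Each subnet has 128 addresses
  50.205.20.0/25
  50.205.20.128/25
Subnets: 50.205.20.0/25, 50.205.20.128/25


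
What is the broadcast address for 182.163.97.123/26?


Network: 182.163.97.64/26
Host bits = 6
Set all host bits to 1:
Broadcast: 182.163.97.127


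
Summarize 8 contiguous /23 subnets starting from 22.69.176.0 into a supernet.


Original prefix: /23
Number of subnets: 8 = 2^3
New prefix = 23 - 3 = 20
Supernet: 22.69.176.0/20


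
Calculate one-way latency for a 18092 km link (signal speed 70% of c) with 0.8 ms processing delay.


Speed = 0.7 * 3e5 km/s = 210000 km/s
Propagation delay = 18092 / 210000 = 0.0862 s = 86.1524 ms
Processing delay = 0.8 ms
Total one-way latency = 86.9524 ms


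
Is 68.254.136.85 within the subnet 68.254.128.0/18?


Subnet network: 68.254.128.0
Test IP AND mask: 68.254.128.0
Yes, 68.254.136.85 is in 68.254.128.0/18


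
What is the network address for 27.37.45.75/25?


IP:   00011011.00100101.00101101.01001011
Mask: 11111111.11111111.11111111.10000000
AND operation:
Net:  00011011.00100101.00101101.00000000
Network: 27.37.45.0/25


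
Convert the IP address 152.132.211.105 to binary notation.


152 = 10011000
132 = 10000100
211 = 11010011
105 = 01101001
Binary: 10011000.10000100.11010011.01101001


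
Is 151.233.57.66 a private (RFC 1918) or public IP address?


RFC 1918 private ranges:
  10.0.0.0/8 (10.0.0.0 - 10.255.255.255)
  172.16.0.0/12 (172.16.0.0 - 172.31.255.255)
  192.168.0.0/16 (192.168.0.0 - 192.168.255.255)
Public (not in any RFC 1918 range)


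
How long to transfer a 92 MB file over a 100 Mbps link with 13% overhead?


Effective throughput = 100 * (1 - 13/100) = 87 Mbps
File size in Mb = 92 * 8 = 736 Mb
Time = 736 / 87
Time = 8.4598 seconds


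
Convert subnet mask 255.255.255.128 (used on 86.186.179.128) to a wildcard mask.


Subnet mask: 255.255.255.128
Wildcard = 255.255.255.255 - subnet mask
255 - 255 = 0
255 - 255 = 0
255 - 255 = 0
255 - 128 = 127
Wildcard: 0.0.0.127


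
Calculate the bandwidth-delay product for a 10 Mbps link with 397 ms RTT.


BDP = bandwidth * RTT
= 10 Mbps * 397 ms
= 10 * 1e6 * 397 / 1000 bits
= 3970000 bits
= 496250 bytes
= 484.6191 KB
BDP = 3970000 bits (496250 bytes)


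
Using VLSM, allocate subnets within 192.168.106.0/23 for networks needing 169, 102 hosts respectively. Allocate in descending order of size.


169 hosts -> /24 (254 usable): 192.168.106.0/24
102 hosts -> /25 (126 usable): 192.168.107.0/25
Allocation: 192.168.106.0/24 (169 hosts, 254 usable); 192.168.107.0/25 (102 hosts, 126 usable)


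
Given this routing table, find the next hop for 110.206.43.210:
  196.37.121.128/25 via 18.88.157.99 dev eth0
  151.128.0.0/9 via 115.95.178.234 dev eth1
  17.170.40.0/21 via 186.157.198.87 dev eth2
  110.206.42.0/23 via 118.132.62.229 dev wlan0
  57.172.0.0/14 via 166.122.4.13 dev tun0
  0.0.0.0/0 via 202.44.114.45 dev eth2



Longest prefix match for 110.206.43.210:
  /25 196.37.121.128: no
  /9 151.128.0.0: no
  /21 17.170.40.0: no
  /23 110.206.42.0: MATCH
  /14 57.172.0.0: no
  /0 0.0.0.0: MATCH
Selected: next-hop 118.132.62.229 via wlan0 (matched /23)


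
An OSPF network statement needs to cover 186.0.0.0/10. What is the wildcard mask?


Subnet mask: 255.192.0.0
Wildcard = 255.255.255.255 - subnet mask
255 - 255 = 0
255 - 192 = 63
255 - 0 = 255
255 - 0 = 255
Wildcard: 0.63.255.255


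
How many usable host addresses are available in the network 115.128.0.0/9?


Host bits = 32 - 9 = 23
Total addresses = 2^23 = 8388608
Usable = total - 2 (network and broadcast)
Usable hosts: 8388606


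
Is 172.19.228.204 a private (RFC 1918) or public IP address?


RFC 1918 private ranges:
  10.0.0.0/8 (10.0.0.0 - 10.255.255.255)
  172.16.0.0/12 (172.16.0.0 - 172.31.255.255)
  192.168.0.0/16 (192.168.0.0 - 192.168.255.255)
Private (in 172.16.0.0/12)


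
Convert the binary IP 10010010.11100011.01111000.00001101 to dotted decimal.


10010010 = 146
11100011 = 227
01111000 = 120
00001101 = 13
IP: 146.227.120.13


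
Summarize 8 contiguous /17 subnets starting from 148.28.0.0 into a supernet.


Original prefix: /17
Number of subnets: 8 = 2^3
New prefix = 17 - 3 = 14
Supernet: 148.28.0.0/14


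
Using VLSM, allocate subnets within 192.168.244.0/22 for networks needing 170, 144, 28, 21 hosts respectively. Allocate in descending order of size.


170 hosts -> /24 (254 usable): 192.168.244.0/24
144 hosts -> /24 (254 usable): 192.168.245.0/24
28 hosts -> /27 (30 usable): 192.168.246.0/27
21 hosts -> /27 (30 usable): 192.168.246.32/27
Allocation: 192.168.244.0/24 (170 hosts, 254 usable); 192.168.245.0/24 (144 hosts, 254 usable); 192.168.246.0/27 (28 hosts, 30 usable); 192.168.246.32/27 (21 hosts, 30 usable)


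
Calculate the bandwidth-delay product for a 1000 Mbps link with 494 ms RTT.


BDP = bandwidth * RTT
= 1000 Mbps * 494 ms
= 1000 * 1e6 * 494 / 1000 bits
= 494000000 bits
= 61750000 bytes
= 60302.7344 KB
BDP = 494000000 bits (61750000 bytes)


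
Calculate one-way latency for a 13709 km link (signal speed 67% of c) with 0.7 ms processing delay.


Speed = 0.67 * 3e5 km/s = 201000 km/s
Propagation delay = 13709 / 201000 = 0.0682 s = 68.204 ms
Processing delay = 0.7 ms
Total one-way latency = 68.904 ms


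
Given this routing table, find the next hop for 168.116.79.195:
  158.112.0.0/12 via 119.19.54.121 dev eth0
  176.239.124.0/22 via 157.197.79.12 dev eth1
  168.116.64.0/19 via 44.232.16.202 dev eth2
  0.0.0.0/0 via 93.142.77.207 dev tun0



Longest prefix match for 168.116.79.195:
  /12 158.112.0.0: no
  /22 176.239.124.0: no
  /19 168.116.64.0: MATCH
  /0 0.0.0.0: MATCH
Selected: next-hop 44.232.16.202 via eth2 (matched /19)


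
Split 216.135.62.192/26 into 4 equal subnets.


New prefix = 26 + 2 = 28
Each subnet has 16 addresses
  216.135.62.192/28
  216.135.62.208/28
  216.135.62.224/28
  216.135.62.240/28
Subnets: 216.135.62.192/28, 216.135.62.208/28, 216.135.62.224/28, 216.135.62.240/28


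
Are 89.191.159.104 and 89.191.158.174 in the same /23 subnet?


Mask: 255.255.254.0
89.191.159.104 AND mask = 89.191.158.0
89.191.158.174 AND mask = 89.191.158.0
Yes, same subnet (89.191.158.0)


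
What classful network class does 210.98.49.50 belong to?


First octet: 210
Binary: 11010010
110xxxxx -> Class C (192-223)
Class C, default mask 255.255.255.0 (/24)


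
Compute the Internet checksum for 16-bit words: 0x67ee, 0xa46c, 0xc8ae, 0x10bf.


Sum all words (with carry folding):
+ 0x67ee = 0x67ee
+ 0xa46c = 0x0c5b
+ 0xc8ae = 0xd509
+ 0x10bf = 0xe5c8
One's complement: ~0xe5c8
Checksum = 0x1a37


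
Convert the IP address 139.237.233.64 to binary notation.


139 = 10001011
237 = 11101101
233 = 11101001
64 = 01000000
Binary: 10001011.11101101.11101001.01000000


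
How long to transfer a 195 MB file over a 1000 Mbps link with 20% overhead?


Effective throughput = 1000 * (1 - 20/100) = 800 Mbps
File size in Mb = 195 * 8 = 1560 Mb
Time = 1560 / 800
Time = 1.95 seconds


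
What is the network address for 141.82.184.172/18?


IP:   10001101.01010010.10111000.10101100
Mask: 11111111.11111111.11000000.00000000
AND operation:
Net:  10001101.01010010.10000000.00000000
Network: 141.82.128.0/18


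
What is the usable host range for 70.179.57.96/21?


Network: 70.179.56.0
Broadcast: 70.179.63.255
First usable = network + 1
Last usable = broadcast - 1
Range: 70.179.56.1 to 70.179.63.254


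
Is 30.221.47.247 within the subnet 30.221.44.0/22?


Subnet network: 30.221.44.0
Test IP AND mask: 30.221.44.0
Yes, 30.221.47.247 is in 30.221.44.0/22


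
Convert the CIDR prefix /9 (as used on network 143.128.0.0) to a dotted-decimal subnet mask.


/9 means 9 network bits, 23 host bits
Binary: 11111111100000000000000000000000
Mask: 255.128.0.0


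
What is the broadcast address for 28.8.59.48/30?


Network: 28.8.59.48/30
Host bits = 2
Set all host bits to 1:
Broadcast: 28.8.59.51


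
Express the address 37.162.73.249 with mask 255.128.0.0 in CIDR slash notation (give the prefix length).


Binary: 11111111.10000000.00000000.00000000
Count leading 1s
Prefix: /9


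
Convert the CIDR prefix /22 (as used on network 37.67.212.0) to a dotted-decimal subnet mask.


/22 means 22 network bits, 10 host bits
Binary: 11111111111111111111110000000000
Mask: 255.255.252.0


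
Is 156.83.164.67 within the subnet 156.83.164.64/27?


Subnet network: 156.83.164.64
Test IP AND mask: 156.83.164.64
Yes, 156.83.164.67 is in 156.83.164.64/27


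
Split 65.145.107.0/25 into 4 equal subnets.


New prefix = 25 + 2 = 27
Each subnet has 32 addresses
  65.145.107.0/27
  65.145.107.32/27
  65.145.107.64/27
  65.145.107.96/27
Subnets: 65.145.107.0/27, 65.145.107.32/27, 65.145.107.64/27, 65.145.107.96/27


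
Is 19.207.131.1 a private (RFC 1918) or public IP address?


RFC 1918 private ranges:
  10.0.0.0/8 (10.0.0.0 - 10.255.255.255)
  172.16.0.0/12 (172.16.0.0 - 172.31.255.255)
  192.168.0.0/16 (192.168.0.0 - 192.168.255.255)
Public (not in any RFC 1918 range)


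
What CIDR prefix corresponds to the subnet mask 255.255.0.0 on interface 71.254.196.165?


Binary: 11111111.11111111.00000000.00000000
Count leading 1s
Prefix: /16


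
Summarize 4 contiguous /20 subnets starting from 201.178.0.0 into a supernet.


Original prefix: /20
Number of subnets: 4 = 2^2
New prefix = 20 - 2 = 18
Supernet: 201.178.0.0/18


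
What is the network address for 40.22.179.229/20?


IP:   00101000.00010110.10110011.11100101
Mask: 11111111.11111111.11110000.00000000
AND operation:
Net:  00101000.00010110.10110000.00000000
Network: 40.22.176.0/20


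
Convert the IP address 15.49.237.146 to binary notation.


15 = 00001111
49 = 00110001
237 = 11101101
146 = 10010010
Binary: 00001111.00110001.11101101.10010010


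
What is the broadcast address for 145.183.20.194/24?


Network: 145.183.20.0/24
Host bits = 8
Set all host bits to 1:
Broadcast: 145.183.20.255


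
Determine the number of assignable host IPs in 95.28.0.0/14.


Host bits = 32 - 14 = 18
Total addresses = 2^18 = 262144
Usable = total - 2 (network and broadcast)
Usable hosts: 262142


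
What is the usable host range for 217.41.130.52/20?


Network: 217.41.128.0
Broadcast: 217.41.143.255
First usable = network + 1
Last usable = broadcast - 1
Range: 217.41.128.1 to 217.41.143.254


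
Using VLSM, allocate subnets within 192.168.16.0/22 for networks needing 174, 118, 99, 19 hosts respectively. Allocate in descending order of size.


174 hosts -> /24 (254 usable): 192.168.16.0/24
118 hosts -> /25 (126 usable): 192.168.17.0/25
99 hosts -> /25 (126 usable): 192.168.17.128/25
19 hosts -> /27 (30 usable): 192.168.18.0/27
Allocation: 192.168.16.0/24 (174 hosts, 254 usable); 192.168.17.0/25 (118 hosts, 126 usable); 192.168.17.128/25 (99 hosts, 126 usable); 192.168.18.0/27 (19 hosts, 30 usable)


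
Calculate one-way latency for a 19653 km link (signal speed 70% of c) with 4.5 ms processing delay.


Speed = 0.7 * 3e5 km/s = 210000 km/s
Propagation delay = 19653 / 210000 = 0.0936 s = 93.5857 ms
Processing delay = 4.5 ms
Total one-way latency = 98.0857 ms


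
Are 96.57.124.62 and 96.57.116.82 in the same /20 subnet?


Mask: 255.255.240.0
96.57.124.62 AND mask = 96.57.112.0
96.57.116.82 AND mask = 96.57.112.0
Yes, same subnet (96.57.112.0)


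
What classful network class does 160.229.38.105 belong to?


First octet: 160
Binary: 10100000
10xxxxxx -> Class B (128-191)
Class B, default mask 255.255.0.0 (/16)


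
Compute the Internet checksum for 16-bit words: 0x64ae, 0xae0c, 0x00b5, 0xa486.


Sum all words (with carry folding):
+ 0x64ae = 0x64ae
+ 0xae0c = 0x12bb
+ 0x00b5 = 0x1370
+ 0xa486 = 0xb7f6
One's complement: ~0xb7f6
Checksum = 0x4809


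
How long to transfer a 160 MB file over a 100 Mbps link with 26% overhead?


Effective throughput = 100 * (1 - 26/100) = 74 Mbps
File size in Mb = 160 * 8 = 1280 Mb
Time = 1280 / 74
Time = 17.2973 seconds


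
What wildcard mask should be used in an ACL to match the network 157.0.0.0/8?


Subnet mask: 255.0.0.0
Wildcard = 255.255.255.255 - subnet mask
255 - 255 = 0
255 - 0 = 255
255 - 0 = 255
255 - 0 = 255
Wildcard: 0.255.255.255


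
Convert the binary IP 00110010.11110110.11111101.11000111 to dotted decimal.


00110010 = 50
11110110 = 246
11111101 = 253
11000111 = 199
IP: 50.246.253.199


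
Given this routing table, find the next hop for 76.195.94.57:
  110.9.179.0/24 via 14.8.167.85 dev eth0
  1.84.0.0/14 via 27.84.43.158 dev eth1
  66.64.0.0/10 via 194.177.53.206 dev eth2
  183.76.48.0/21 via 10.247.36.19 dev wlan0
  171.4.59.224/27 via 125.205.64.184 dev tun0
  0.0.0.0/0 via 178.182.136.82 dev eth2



Longest prefix match for 76.195.94.57:
  /24 110.9.179.0: no
  /14 1.84.0.0: no
  /10 66.64.0.0: no
  /21 183.76.48.0: no
  /27 171.4.59.224: no
  /0 0.0.0.0: MATCH
Selected: next-hop 178.182.136.82 via eth2 (matched /0)


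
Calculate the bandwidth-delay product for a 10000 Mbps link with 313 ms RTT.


BDP = bandwidth * RTT
= 10000 Mbps * 313 ms
= 10000 * 1e6 * 313 / 1000 bits
= 3130000000 bits
= 391250000 bytes
= 382080.0781 KB
BDP = 3130000000 bits (391250000 bytes)


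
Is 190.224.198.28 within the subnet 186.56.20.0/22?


Subnet network: 186.56.20.0
Test IP AND mask: 190.224.196.0
No, 190.224.198.28 is not in 186.56.20.0/22


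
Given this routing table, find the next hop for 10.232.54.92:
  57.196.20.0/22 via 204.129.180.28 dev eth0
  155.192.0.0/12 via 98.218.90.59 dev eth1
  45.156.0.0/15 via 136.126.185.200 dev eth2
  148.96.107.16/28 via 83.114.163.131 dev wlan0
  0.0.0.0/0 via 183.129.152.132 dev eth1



Longest prefix match for 10.232.54.92:
  /22 57.196.20.0: no
  /12 155.192.0.0: no
  /15 45.156.0.0: no
  /28 148.96.107.16: no
  /0 0.0.0.0: MATCH
Selected: next-hop 183.129.152.132 via eth1 (matched /0)


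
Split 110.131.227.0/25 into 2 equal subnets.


New prefix = 25 + 1 = 26
Each subnet has 64 addresses
  110.131.227.0/26
  110.131.227.64/26
Subnets: 110.131.227.0/26, 110.131.227.64/26


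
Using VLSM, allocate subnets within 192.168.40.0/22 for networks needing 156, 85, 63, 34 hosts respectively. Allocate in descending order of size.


156 hosts -> /24 (254 usable): 192.168.40.0/24
85 hosts -> /25 (126 usable): 192.168.41.0/25
63 hosts -> /25 (126 usable): 192.168.41.128/25
34 hosts -> /26 (62 usable): 192.168.42.0/26
Allocation: 192.168.40.0/24 (156 hosts, 254 usable); 192.168.41.0/25 (85 hosts, 126 usable); 192.168.41.128/25 (63 hosts, 126 usable); 192.168.42.0/26 (34 hosts, 62 usable)


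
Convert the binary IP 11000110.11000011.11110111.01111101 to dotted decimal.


11000110 = 198
11000011 = 195
11110111 = 247
01111101 = 125
IP: 198.195.247.125


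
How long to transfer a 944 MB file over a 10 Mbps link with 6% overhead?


Effective throughput = 10 * (1 - 6/100) = 9.4 Mbps
File size in Mb = 944 * 8 = 7552 Mb
Time = 7552 / 9.4
Time = 803.4043 seconds


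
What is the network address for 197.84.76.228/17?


IP:   11000101.01010100.01001100.11100100
Mask: 11111111.11111111.10000000.00000000
AND operation:
Net:  11000101.01010100.00000000.00000000
Network: 197.84.0.0/17


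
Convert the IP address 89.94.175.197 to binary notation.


89 = 01011001
94 = 01011110
175 = 10101111
197 = 11000101
Binary: 01011001.01011110.10101111.11000101


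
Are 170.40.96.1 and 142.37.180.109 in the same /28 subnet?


Mask: 255.255.255.240
170.40.96.1 AND mask = 170.40.96.0
142.37.180.109 AND mask = 142.37.180.96
No, different subnets (170.40.96.0 vs 142.37.180.96)


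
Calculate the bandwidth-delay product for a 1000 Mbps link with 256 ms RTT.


BDP = bandwidth * RTT
= 1000 Mbps * 256 ms
= 1000 * 1e6 * 256 / 1000 bits
= 256000000 bits
= 32000000 bytes
= 31250 KB
BDP = 256000000 bits (32000000 bytes)


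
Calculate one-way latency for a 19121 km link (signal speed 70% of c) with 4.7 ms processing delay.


Speed = 0.7 * 3e5 km/s = 210000 km/s
Propagation delay = 19121 / 210000 = 0.0911 s = 91.0524 ms
Processing delay = 4.7 ms
Total one-way latency = 95.7524 ms


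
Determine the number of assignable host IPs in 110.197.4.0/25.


Host bits = 32 - 25 = 7
Total addresses = 2^7 = 128
Usable = total - 2 (network and broadcast)
Usable hosts: 126


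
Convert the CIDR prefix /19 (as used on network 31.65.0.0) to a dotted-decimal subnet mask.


/19 means 19 network bits, 13 host bits
Binary: 11111111111111111110000000000000
Mask: 255.255.224.0


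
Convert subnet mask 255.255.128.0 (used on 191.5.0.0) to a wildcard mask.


Subnet mask: 255.255.128.0
Wildcard = 255.255.255.255 - subnet mask
255 - 255 = 0
255 - 255 = 0
255 - 128 = 127
255 - 0 = 255
Wildcard: 0.0.127.255


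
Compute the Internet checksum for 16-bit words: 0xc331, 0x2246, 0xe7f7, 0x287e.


Sum all words (with carry folding):
+ 0xc331 = 0xc331
+ 0x2246 = 0xe577
+ 0xe7f7 = 0xcd6f
+ 0x287e = 0xf5ed
One's complement: ~0xf5ed
Checksum = 0x0a12


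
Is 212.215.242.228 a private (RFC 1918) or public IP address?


RFC 1918 private ranges:
  10.0.0.0/8 (10.0.0.0 - 10.255.255.255)
  172.16.0.0/12 (172.16.0.0 - 172.31.255.255)
  192.168.0.0/16 (192.168.0.0 - 192.168.255.255)
Public (not in any RFC 1918 range)


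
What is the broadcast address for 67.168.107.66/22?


Network: 67.168.104.0/22
Host bits = 10
Set all host bits to 1:
Broadcast: 67.168.107.255


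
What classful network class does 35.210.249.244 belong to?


First octet: 35
Binary: 00100011
0xxxxxxx -> Class A (1-126)
Class A, default mask 255.0.0.0 (/8)


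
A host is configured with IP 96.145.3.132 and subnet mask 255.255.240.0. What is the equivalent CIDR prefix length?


Binary: 11111111.11111111.11110000.00000000
Count leading 1s
Prefix: /20


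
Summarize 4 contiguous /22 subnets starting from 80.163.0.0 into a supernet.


Original prefix: /22
Number of subnets: 4 = 2^2
New prefix = 22 - 2 = 20
Supernet: 80.163.0.0/20


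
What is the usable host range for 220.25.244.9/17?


Network: 220.25.128.0
Broadcast: 220.25.255.255
First usable = network + 1
Last usable = broadcast - 1
Range: 220.25.128.1 to 220.25.255.254


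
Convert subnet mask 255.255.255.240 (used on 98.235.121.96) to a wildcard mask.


Subnet mask: 255.255.255.240
Wildcard = 255.255.255.255 - subnet mask
255 - 255 = 0
255 - 255 = 0
255 - 255 = 0
255 - 240 = 15
Wildcard: 0.0.0.15


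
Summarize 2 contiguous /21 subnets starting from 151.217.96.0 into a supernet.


Original prefix: /21
Number of subnets: 2 = 2^1
New prefix = 21 - 1 = 20
Supernet: 151.217.96.0/20


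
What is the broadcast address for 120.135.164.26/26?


Network: 120.135.164.0/26
Host bits = 6
Set all host bits to 1:
Broadcast: 120.135.164.63


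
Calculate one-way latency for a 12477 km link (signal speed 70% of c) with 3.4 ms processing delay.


Speed = 0.7 * 3e5 km/s = 210000 km/s
Propagation delay = 12477 / 210000 = 0.0594 s = 59.4143 ms
Processing delay = 3.4 ms
Total one-way latency = 62.8143 ms


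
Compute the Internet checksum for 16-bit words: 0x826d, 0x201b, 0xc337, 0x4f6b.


Sum all words (with carry folding):
+ 0x826d = 0x826d
+ 0x201b = 0xa288
+ 0xc337 = 0x65c0
+ 0x4f6b = 0xb52b
One's complement: ~0xb52b
Checksum = 0x4ad4


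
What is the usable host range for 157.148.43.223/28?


Network: 157.148.43.208
Broadcast: 157.148.43.223
First usable = network + 1
Last usable = broadcast - 1
Range: 157.148.43.209 to 157.148.43.222


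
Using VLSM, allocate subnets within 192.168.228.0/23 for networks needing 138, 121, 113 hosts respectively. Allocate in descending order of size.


138 hosts -> /24 (254 usable): 192.168.228.0/24
121 hosts -> /25 (126 usable): 192.168.229.0/25
113 hosts -> /25 (126 usable): 192.168.229.128/25
Allocation: 192.168.228.0/24 (138 hosts, 254 usable); 192.168.229.0/25 (121 hosts, 126 usable); 192.168.229.128/25 (113 hosts, 126 usable)


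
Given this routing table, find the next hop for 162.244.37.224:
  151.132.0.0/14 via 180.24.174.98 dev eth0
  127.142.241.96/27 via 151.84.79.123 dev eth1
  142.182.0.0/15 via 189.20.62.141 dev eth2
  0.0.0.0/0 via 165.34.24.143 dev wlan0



Longest prefix match for 162.244.37.224:
  /14 151.132.0.0: no
  /27 127.142.241.96: no
  /15 142.182.0.0: no
  /0 0.0.0.0: MATCH
Selected: next-hop 165.34.24.143 via wlan0 (matched /0)


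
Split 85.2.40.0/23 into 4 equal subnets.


New prefix = 23 + 2 = 25
Each subnet has 128 addresses
  85.2.40.0/25
  85.2.40.128/25
  85.2.41.0/25
  85.2.41.128/25
Subnets: 85.2.40.0/25, 85.2.40.128/25, 85.2.41.0/25, 85.2.41.128/25


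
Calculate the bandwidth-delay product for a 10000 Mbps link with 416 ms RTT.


BDP = bandwidth * RTT
= 10000 Mbps * 416 ms
= 10000 * 1e6 * 416 / 1000 bits
= 4160000000 bits
= 520000000 bytes
= 507812.5 KB
BDP = 4160000000 bits (520000000 bytes)


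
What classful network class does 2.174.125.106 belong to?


First octet: 2
Binary: 00000010
0xxxxxxx -> Class A (1-126)
Class A, default mask 255.0.0.0 (/8)


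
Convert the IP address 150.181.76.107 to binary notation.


150 = 10010110
181 = 10110101
76 = 01001100
107 = 01101011
Binary: 10010110.10110101.01001100.01101011


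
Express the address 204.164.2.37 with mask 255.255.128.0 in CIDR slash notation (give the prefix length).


Binary: 11111111.11111111.10000000.00000000
Count leading 1s
Prefix: /17


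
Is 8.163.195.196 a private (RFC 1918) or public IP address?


RFC 1918 private ranges:
  10.0.0.0/8 (10.0.0.0 - 10.255.255.255)
  172.16.0.0/12 (172.16.0.0 - 172.31.255.255)
  192.168.0.0/16 (192.168.0.0 - 192.168.255.255)
Public (not in any RFC 1918 range)


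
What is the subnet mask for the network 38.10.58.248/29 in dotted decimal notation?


/29 means 29 network bits, 3 host bits
Binary: 11111111111111111111111111111000
Mask: 255.255.255.248


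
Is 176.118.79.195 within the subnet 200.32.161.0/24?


Subnet network: 200.32.161.0
Test IP AND mask: 176.118.79.0
No, 176.118.79.195 is not in 200.32.161.0/24


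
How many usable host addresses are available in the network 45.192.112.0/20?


Host bits = 32 - 20 = 12
Total addresses = 2^12 = 4096
Usable = total - 2 (network and broadcast)
Usable hosts: 4094


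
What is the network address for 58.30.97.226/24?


IP:   00111010.00011110.01100001.11100010
Mask: 11111111.11111111.11111111.00000000
AND operation:
Net:  00111010.00011110.01100001.00000000
Network: 58.30.97.0/24


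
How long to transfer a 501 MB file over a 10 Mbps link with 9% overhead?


Effective throughput = 10 * (1 - 9/100) = 9.1 Mbps
File size in Mb = 501 * 8 = 4008 Mb
Time = 4008 / 9.1
Time = 440.4396 seconds


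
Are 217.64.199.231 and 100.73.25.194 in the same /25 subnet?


Mask: 255.255.255.128
217.64.199.231 AND mask = 217.64.199.128
100.73.25.194 AND mask = 100.73.25.128
No, different subnets (217.64.199.128 vs 100.73.25.128)


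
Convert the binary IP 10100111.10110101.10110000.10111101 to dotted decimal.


10100111 = 167
10110101 = 181
10110000 = 176
10111101 = 189
IP: 167.181.176.189


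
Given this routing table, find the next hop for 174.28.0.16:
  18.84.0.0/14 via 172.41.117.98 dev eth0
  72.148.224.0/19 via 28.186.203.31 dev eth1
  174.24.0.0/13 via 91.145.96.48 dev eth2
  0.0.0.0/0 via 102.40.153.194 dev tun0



Longest prefix match for 174.28.0.16:
  /14 18.84.0.0: no
  /19 72.148.224.0: no
  /13 174.24.0.0: MATCH
  /0 0.0.0.0: MATCH
Selected: next-hop 91.145.96.48 via eth2 (matched /13)


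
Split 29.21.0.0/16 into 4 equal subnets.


New prefix = 16 + 2 = 18
Each subnet has 16384 addresses
  29.21.0.0/18
  29.21.64.0/18
  29.21.128.0/18
  29.21.192.0/18
Subnets: 29.21.0.0/18, 29.21.64.0/18, 29.21.128.0/18, 29.21.192.0/18


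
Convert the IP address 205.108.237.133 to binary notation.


205 = 11001101
108 = 01101100
237 = 11101101
133 = 10000101
Binary: 11001101.01101100.11101101.10000101


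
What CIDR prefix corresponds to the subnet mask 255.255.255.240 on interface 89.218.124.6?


Binary: 11111111.11111111.11111111.11110000
Count leading 1s
Prefix: /28


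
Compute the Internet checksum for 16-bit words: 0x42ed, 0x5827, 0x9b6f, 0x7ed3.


Sum all words (with carry folding):
+ 0x42ed = 0x42ed
+ 0x5827 = 0x9b14
+ 0x9b6f = 0x3684
+ 0x7ed3 = 0xb557
One's complement: ~0xb557
Checksum = 0x4aa8


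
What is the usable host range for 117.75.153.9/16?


Network: 117.75.0.0
Broadcast: 117.75.255.255
First usable = network + 1
Last usable = broadcast - 1
Range: 117.75.0.1 to 117.75.255.254


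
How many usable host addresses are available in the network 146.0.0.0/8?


Host bits = 32 - 8 = 24
Total addresses = 2^24 = 16777216
Usable = total - 2 (network and broadcast)
Usable hosts: 16777214


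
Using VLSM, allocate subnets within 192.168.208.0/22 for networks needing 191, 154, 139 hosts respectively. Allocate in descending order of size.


191 hosts -> /24 (254 usable): 192.168.208.0/24
154 hosts -> /24 (254 usable): 192.168.209.0/24
139 hosts -> /24 (254 usable): 192.168.210.0/24
Allocation: 192.168.208.0/24 (191 hosts, 254 usable); 192.168.209.0/24 (154 hosts, 254 usable); 192.168.210.0/24 (139 hosts, 254 usable)


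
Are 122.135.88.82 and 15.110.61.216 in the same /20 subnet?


Mask: 255.255.240.0
122.135.88.82 AND mask = 122.135.80.0
15.110.61.216 AND mask = 15.110.48.0
No, different subnets (122.135.80.0 vs 15.110.48.0)


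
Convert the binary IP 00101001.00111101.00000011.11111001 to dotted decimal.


00101001 = 41
00111101 = 61
00000011 = 3
11111001 = 249
IP: 41.61.3.249


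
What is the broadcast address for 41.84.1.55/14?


Network: 41.84.0.0/14
Host bits = 18
Set all host bits to 1:
Broadcast: 41.87.255.255


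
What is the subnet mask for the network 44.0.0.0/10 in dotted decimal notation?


/10 means 10 network bits, 22 host bits
Binary: 11111111110000000000000000000000
Mask: 255.192.0.0


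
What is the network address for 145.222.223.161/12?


IP:   10010001.11011110.11011111.10100001
Mask: 11111111.11110000.00000000.00000000
AND operation:
Net:  10010001.11010000.00000000.00000000
Network: 145.208.0.0/12


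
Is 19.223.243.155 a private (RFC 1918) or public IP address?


RFC 1918 private ranges:
  10.0.0.0/8 (10.0.0.0 - 10.255.255.255)
  172.16.0.0/12 (172.16.0.0 - 172.31.255.255)
  192.168.0.0/16 (192.168.0.0 - 192.168.255.255)
Public (not in any RFC 1918 range)


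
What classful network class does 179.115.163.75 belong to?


First octet: 179
Binary: 10110011
10xxxxxx -> Class B (128-191)
Class B, default mask 255.255.0.0 (/16)


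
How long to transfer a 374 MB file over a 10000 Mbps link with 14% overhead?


Effective throughput = 10000 * (1 - 14/100) = 8600 Mbps
File size in Mb = 374 * 8 = 2992 Mb
Time = 2992 / 8600
Time = 0.3479 seconds


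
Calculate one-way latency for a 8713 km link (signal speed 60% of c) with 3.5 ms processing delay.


Speed = 0.6 * 3e5 km/s = 180000 km/s
Propagation delay = 8713 / 180000 = 0.0484 s = 48.4056 ms
Processing delay = 3.5 ms
Total one-way latency = 51.9056 ms


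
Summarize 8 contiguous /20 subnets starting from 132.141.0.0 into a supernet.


Original prefix: /20
Number of subnets: 8 = 2^3
New prefix = 20 - 3 = 17
Supernet: 132.141.0.0/17


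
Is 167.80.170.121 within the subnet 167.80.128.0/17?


Subnet network: 167.80.128.0
Test IP AND mask: 167.80.128.0
Yes, 167.80.170.121 is in 167.80.128.0/17


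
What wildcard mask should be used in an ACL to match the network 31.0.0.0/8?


Subnet mask: 255.0.0.0
Wildcard = 255.255.255.255 - subnet mask
255 - 255 = 0
255 - 0 = 255
255 - 0 = 255
255 - 0 = 255
Wildcard: 0.255.255.255
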